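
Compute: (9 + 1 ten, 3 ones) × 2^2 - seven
Convert 1 ten, 3 ones (place-value notation) → 1×10 + 3 = 13 (decimal)
Convert 2^2 (power) → 4 (decimal)
Convert seven (English words) → 7 (decimal)
Expression in decimal: (9 + 13) × 4 - 7
Parentheses first: 9 + 13 = 22
Multiply: 22 × 4 = 88
Subtract: 88 - 7 = 81
81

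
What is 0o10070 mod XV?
Convert 0o10070 (octal) → 1×4096 + 7×8 = 4152 (decimal)
Convert XV (Roman numeral) → 10 + 5 = 15 (decimal)
Compute 4152 mod 15 = 12
12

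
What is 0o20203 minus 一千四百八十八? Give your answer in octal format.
Convert 0o20203 (octal) → 2×4096 + 2×64 + 3 = 8323 (decimal)
Convert 一千四百八十八 (Chinese numeral) → 1×1000 + 4×100 + 8×10 + 8 = 1488 (decimal)
Compute 8323 - 1488 = 6835
Convert 6835 (decimal) → 6835 = 1×4096 + 5×512 + 2×64 + 6×8 + 3 → 0o15263 (octal)
0o15263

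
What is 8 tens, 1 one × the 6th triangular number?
Convert 8 tens, 1 one (place-value notation) → 8×10 + 1 = 81 (decimal)
Convert the 6th triangular number (triangular index) → 6×7/2 = 21 (decimal)
Compute 81 × 21 = 1701
1701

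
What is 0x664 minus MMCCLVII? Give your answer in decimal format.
Convert 0x664 (hexadecimal) → 6×256 + 6×16 + 4 = 1636 (decimal)
Convert MMCCLVII (Roman numeral) → 1000 + 1000 + 100 + 100 + 50 + 5 + 1 + 1 = 2257 (decimal)
Compute 1636 - 2257 = -621
-621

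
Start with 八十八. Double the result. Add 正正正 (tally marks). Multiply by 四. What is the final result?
Convert 八十八 (Chinese numeral) → 8×10 + 8 = 88 (decimal)
Start: 88
88 × 2 = 176
Convert 正正正 (tally marks) → 5 + 5 + 5 = 15 (decimal)
176 + 15 = 191
Convert 四 (Chinese numeral) → 4 (decimal)
191 × 4 = 764
764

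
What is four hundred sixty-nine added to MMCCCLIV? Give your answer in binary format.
Convert four hundred sixty-nine (English words) → 4×100 + 69 = 469 (decimal)
Convert MMCCCLIV (Roman numeral) → 1000 + 1000 + 100 + 100 + 100 + 50 + 4 = 2354 (decimal)
Compute 469 + 2354 = 2823
Convert 2823 (decimal) → 2823 = 2048 + 512 + 256 + 4 + 2 + 1 → 0b101100000111 (binary)
0b101100000111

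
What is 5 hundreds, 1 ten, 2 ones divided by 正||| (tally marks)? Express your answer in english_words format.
Convert 5 hundreds, 1 ten, 2 ones (place-value notation) → 5×100 + 1×10 + 2 = 512 (decimal)
Convert 正||| (tally marks) → 5 + 3 = 8 (decimal)
Compute 512 ÷ 8 = 64
Convert 64 (decimal) → sixty-four (English words)
sixty-four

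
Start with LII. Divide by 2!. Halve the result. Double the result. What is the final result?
Convert LII (Roman numeral) → 50 + 1 + 1 = 52 (decimal)
Start: 52
Convert 2! (factorial) → 2 (decimal)
52 ÷ 2 = 26
26 ÷ 2 = 13
13 × 2 = 26
26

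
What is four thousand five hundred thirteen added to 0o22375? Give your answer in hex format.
Convert four thousand five hundred thirteen (English words) → 4×1000 + 5×100 + 13 = 4513 (decimal)
Convert 0o22375 (octal) → 2×4096 + 2×512 + 3×64 + 7×8 + 5 = 9469 (decimal)
Compute 4513 + 9469 = 13982
Convert 13982 (decimal) → 13982 = 3×4096 + 6×256 + 9×16 + 14 → 0x369E (hexadecimal)
0x369E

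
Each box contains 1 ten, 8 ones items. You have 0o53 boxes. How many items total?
Convert 1 ten, 8 ones (place-value notation) → 1×10 + 8 = 18 (decimal)
Convert 0o53 (octal) → 5×8 + 3 = 43 (decimal)
Compute 18 × 43 = 774
774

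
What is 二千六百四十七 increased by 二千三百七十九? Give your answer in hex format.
Convert 二千六百四十七 (Chinese numeral) → 2×1000 + 6×100 + 4×10 + 7 = 2647 (decimal)
Convert 二千三百七十九 (Chinese numeral) → 2×1000 + 3×100 + 7×10 + 9 = 2379 (decimal)
Compute 2647 + 2379 = 5026
Convert 5026 (decimal) → 5026 = 1×4096 + 3×256 + 10×16 + 2 → 0x13A2 (hexadecimal)
0x13A2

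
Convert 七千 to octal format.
Convert 七千 (Chinese numeral) → 7×1000 = 7000 (decimal)
Convert 7000 (decimal) → 7000 = 1×4096 + 5×512 + 5×64 + 3×8 → 0o15530 (octal)
0o15530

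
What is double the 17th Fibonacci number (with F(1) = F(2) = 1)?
The 17th Fibonacci number (with F(1) = F(2) = 1) = 1597
Compute 1597 × 2 = 3194
3194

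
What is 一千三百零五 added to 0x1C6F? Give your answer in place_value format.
Convert 一千三百零五 (Chinese numeral) → 1×1000 + 3×100 + 5 = 1305 (decimal)
Convert 0x1C6F (hexadecimal) → 1×4096 + 12×256 + 6×16 + 15 = 7279 (decimal)
Compute 1305 + 7279 = 8584
Convert 8584 (decimal) → 8584 = 8×1000 + 5×100 + 8×10 + 4 → 8 thousands, 5 hundreds, 8 tens, 4 ones (place-value notation)
8 thousands, 5 hundreds, 8 tens, 4 ones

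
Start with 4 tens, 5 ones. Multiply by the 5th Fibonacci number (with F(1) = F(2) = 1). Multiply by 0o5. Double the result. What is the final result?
Convert 4 tens, 5 ones (place-value notation) → 4×10 + 5 = 45 (decimal)
Start: 45
Convert the 5th Fibonacci number (with F(1) = F(2) = 1) (Fibonacci index) → 1, 1, 2, 3, 5 → 5 (decimal)
45 × 5 = 225
Convert 0o5 (octal) → 5 (decimal)
225 × 5 = 1125
1125 × 2 = 2250
2250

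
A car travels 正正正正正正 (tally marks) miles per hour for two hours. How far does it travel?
Convert 正正正正正正 (tally marks) → 5 + 5 + 5 + 5 + 5 + 5 = 30 (decimal)
Convert two (English words) → 2 (decimal)
Compute 30 × 2 = 60
60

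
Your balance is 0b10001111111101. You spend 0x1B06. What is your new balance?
Convert 0b10001111111101 (binary) → 8192 + 512 + 256 + 128 + 64 + 32 + 16 + 8 + 4 + 1 = 9213 (decimal)
Convert 0x1B06 (hexadecimal) → 1×4096 + 11×256 + 6 = 6918 (decimal)
Compute 9213 - 6918 = 2295
2295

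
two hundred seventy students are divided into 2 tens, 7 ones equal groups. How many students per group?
Convert two hundred seventy (English words) → 2×100 + 70 = 270 (decimal)
Convert 2 tens, 7 ones (place-value notation) → 2×10 + 7 = 27 (decimal)
Compute 270 ÷ 27 = 10
10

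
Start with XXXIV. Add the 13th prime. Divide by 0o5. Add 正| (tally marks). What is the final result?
Convert XXXIV (Roman numeral) → 10 + 10 + 10 + 4 = 34 (decimal)
Start: 34
Convert the 13th prime (prime index) → 41 (decimal)
34 + 41 = 75
Convert 0o5 (octal) → 5 (decimal)
75 ÷ 5 = 15
Convert 正| (tally marks) → 5 + 1 = 6 (decimal)
15 + 6 = 21
21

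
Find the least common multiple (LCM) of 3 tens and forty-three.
Convert 3 tens (place-value notation) → 3×10 = 30 (decimal)
Convert forty-three (English words) → 43 (decimal)
Compute lcm(30, 43) = 1290
1290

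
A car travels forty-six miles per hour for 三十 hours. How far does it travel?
Convert forty-six (English words) → 46 (decimal)
Convert 三十 (Chinese numeral) → 3×10 = 30 (decimal)
Compute 46 × 30 = 1380
1380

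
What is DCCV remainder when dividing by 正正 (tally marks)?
Convert DCCV (Roman numeral) → 500 + 100 + 100 + 5 = 705 (decimal)
Convert 正正 (tally marks) → 5 + 5 = 10 (decimal)
Compute 705 mod 10 = 5
5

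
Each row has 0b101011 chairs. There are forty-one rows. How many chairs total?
Convert 0b101011 (binary) → 32 + 8 + 2 + 1 = 43 (decimal)
Convert forty-one (English words) → 41 (decimal)
Compute 43 × 41 = 1763
1763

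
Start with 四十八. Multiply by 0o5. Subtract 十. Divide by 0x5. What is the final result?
Convert 四十八 (Chinese numeral) → 4×10 + 8 = 48 (decimal)
Start: 48
Convert 0o5 (octal) → 5 (decimal)
48 × 5 = 240
Convert 十 (Chinese numeral) → 1×10 = 10 (decimal)
240 - 10 = 230
Convert 0x5 (hexadecimal) → 5 (decimal)
230 ÷ 5 = 46
46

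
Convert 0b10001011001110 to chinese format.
Convert 0b10001011001110 (binary) → 8192 + 512 + 128 + 64 + 8 + 4 + 2 = 8910 (decimal)
Convert 8910 (decimal) → 8910 = 8×1000 + 9×100 + 1×10 → 八千九百一十 (Chinese numeral)
八千九百一十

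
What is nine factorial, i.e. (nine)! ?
Convert nine (English words) → 9 (decimal)
Compute 9! = 362880
362880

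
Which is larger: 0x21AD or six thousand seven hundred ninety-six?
Convert 0x21AD (hexadecimal) → 2×4096 + 1×256 + 10×16 + 13 = 8621 (decimal)
Convert six thousand seven hundred ninety-six (English words) → 6×1000 + 7×100 + 96 = 6796 (decimal)
Compare 8621 vs 6796: larger = 8621
8621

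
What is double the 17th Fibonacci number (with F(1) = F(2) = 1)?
The 17th Fibonacci number (with F(1) = F(2) = 1) = 1597
Compute 1597 × 2 = 3194
3194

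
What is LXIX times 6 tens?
Convert LXIX (Roman numeral) → 50 + 10 + 9 = 69 (decimal)
Convert 6 tens (place-value notation) → 6×10 = 60 (decimal)
Compute 69 × 60 = 4140
4140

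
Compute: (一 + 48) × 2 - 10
Convert 一 (Chinese numeral) → 1 (decimal)
Expression in decimal: (1 + 48) × 2 - 10
Parentheses first: 1 + 48 = 49
Multiply: 49 × 2 = 98
Subtract: 98 - 10 = 88
88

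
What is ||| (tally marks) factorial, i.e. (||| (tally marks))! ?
Convert ||| (tally marks) → 3 (decimal)
Compute 3! = 6
6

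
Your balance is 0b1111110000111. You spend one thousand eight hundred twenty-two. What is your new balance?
Convert 0b1111110000111 (binary) → 4096 + 2048 + 1024 + 512 + 256 + 128 + 4 + 2 + 1 = 8071 (decimal)
Convert one thousand eight hundred twenty-two (English words) → 1×1000 + 8×100 + 22 = 1822 (decimal)
Compute 8071 - 1822 = 6249
6249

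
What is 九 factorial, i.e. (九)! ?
Convert 九 (Chinese numeral) → 9 (decimal)
Compute 9! = 362880
362880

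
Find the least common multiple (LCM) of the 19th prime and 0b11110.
Convert the 19th prime (prime index) → 67 (decimal)
Convert 0b11110 (binary) → 16 + 8 + 4 + 2 = 30 (decimal)
Compute lcm(67, 30) = 2010
2010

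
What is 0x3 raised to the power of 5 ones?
Convert 0x3 (hexadecimal) → 3 (decimal)
Convert 5 ones (place-value notation) → 5 (decimal)
Compute 3 ^ 5 = 243
243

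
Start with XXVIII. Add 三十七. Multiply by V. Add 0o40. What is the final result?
Convert XXVIII (Roman numeral) → 10 + 10 + 5 + 1 + 1 + 1 = 28 (decimal)
Start: 28
Convert 三十七 (Chinese numeral) → 3×10 + 7 = 37 (decimal)
28 + 37 = 65
Convert V (Roman numeral) → 5 (decimal)
65 × 5 = 325
Convert 0o40 (octal) → 4×8 = 32 (decimal)
325 + 32 = 357
357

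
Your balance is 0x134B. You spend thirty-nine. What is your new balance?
Convert 0x134B (hexadecimal) → 1×4096 + 3×256 + 4×16 + 11 = 4939 (decimal)
Convert thirty-nine (English words) → 39 (decimal)
Compute 4939 - 39 = 4900
4900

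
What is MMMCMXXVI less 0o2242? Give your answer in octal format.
Convert MMMCMXXVI (Roman numeral) → 1000 + 1000 + 1000 + 900 + 10 + 10 + 5 + 1 = 3926 (decimal)
Convert 0o2242 (octal) → 2×512 + 2×64 + 4×8 + 2 = 1186 (decimal)
Compute 3926 - 1186 = 2740
Convert 2740 (decimal) → 2740 = 5×512 + 2×64 + 6×8 + 4 → 0o5264 (octal)
0o5264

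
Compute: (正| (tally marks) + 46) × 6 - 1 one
Convert 正| (tally marks) → 5 + 1 = 6 (decimal)
Convert 1 one (place-value notation) → 1 (decimal)
Expression in decimal: (6 + 46) × 6 - 1
Parentheses first: 6 + 46 = 52
Multiply: 52 × 6 = 312
Subtract: 312 - 1 = 311
311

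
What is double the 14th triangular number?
The 14th triangular number = 14×15/2 = 105
Compute 105 × 2 = 210
210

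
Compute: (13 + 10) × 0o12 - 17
Convert 0o12 (octal) → 1×8 + 2 = 10 (decimal)
Expression in decimal: (13 + 10) × 10 - 17
Parentheses first: 13 + 10 = 23
Multiply: 23 × 10 = 230
Subtract: 230 - 17 = 213
213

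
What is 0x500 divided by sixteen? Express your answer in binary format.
Convert 0x500 (hexadecimal) → 5×256 = 1280 (decimal)
Convert sixteen (English words) → 16 (decimal)
Compute 1280 ÷ 16 = 80
Convert 80 (decimal) → 80 = 64 + 16 → 0b1010000 (binary)
0b1010000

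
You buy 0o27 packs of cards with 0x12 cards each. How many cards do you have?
Convert 0x12 (hexadecimal) → 1×16 + 2 = 18 (decimal)
Convert 0o27 (octal) → 2×8 + 7 = 23 (decimal)
Compute 18 × 23 = 414
414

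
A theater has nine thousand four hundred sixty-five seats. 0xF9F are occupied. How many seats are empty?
Convert nine thousand four hundred sixty-five (English words) → 9×1000 + 4×100 + 65 = 9465 (decimal)
Convert 0xF9F (hexadecimal) → 15×256 + 9×16 + 15 = 3999 (decimal)
Compute 9465 - 3999 = 5466
5466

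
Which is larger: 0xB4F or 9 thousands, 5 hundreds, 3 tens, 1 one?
Convert 0xB4F (hexadecimal) → 11×256 + 4×16 + 15 = 2895 (decimal)
Convert 9 thousands, 5 hundreds, 3 tens, 1 one (place-value notation) → 9×1000 + 5×100 + 3×10 + 1 = 9531 (decimal)
Compare 2895 vs 9531: larger = 9531
9531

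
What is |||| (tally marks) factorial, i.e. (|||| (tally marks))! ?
Convert |||| (tally marks) → 4 (decimal)
Compute 4! = 24
24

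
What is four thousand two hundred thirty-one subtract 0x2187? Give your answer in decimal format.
Convert four thousand two hundred thirty-one (English words) → 4×1000 + 2×100 + 31 = 4231 (decimal)
Convert 0x2187 (hexadecimal) → 2×4096 + 1×256 + 8×16 + 7 = 8583 (decimal)
Compute 4231 - 8583 = -4352
-4352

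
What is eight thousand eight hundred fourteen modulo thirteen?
Convert eight thousand eight hundred fourteen (English words) → 8×1000 + 8×100 + 14 = 8814 (decimal)
Convert thirteen (English words) → 13 (decimal)
Compute 8814 mod 13 = 0
0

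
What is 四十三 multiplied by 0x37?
Convert 四十三 (Chinese numeral) → 4×10 + 3 = 43 (decimal)
Convert 0x37 (hexadecimal) → 3×16 + 7 = 55 (decimal)
Compute 43 × 55 = 2365
2365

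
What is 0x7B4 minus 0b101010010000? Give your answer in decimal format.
Convert 0x7B4 (hexadecimal) → 7×256 + 11×16 + 4 = 1972 (decimal)
Convert 0b101010010000 (binary) → 2048 + 512 + 128 + 16 = 2704 (decimal)
Compute 1972 - 2704 = -732
-732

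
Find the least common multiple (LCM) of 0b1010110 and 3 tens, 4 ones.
Convert 0b1010110 (binary) → 64 + 16 + 4 + 2 = 86 (decimal)
Convert 3 tens, 4 ones (place-value notation) → 3×10 + 4 = 34 (decimal)
Compute lcm(86, 34) = 1462
1462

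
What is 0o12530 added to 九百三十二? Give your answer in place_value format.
Convert 0o12530 (octal) → 1×4096 + 2×512 + 5×64 + 3×8 = 5464 (decimal)
Convert 九百三十二 (Chinese numeral) → 9×100 + 3×10 + 2 = 932 (decimal)
Compute 5464 + 932 = 6396
Convert 6396 (decimal) → 6396 = 6×1000 + 3×100 + 9×10 + 6 → 6 thousands, 3 hundreds, 9 tens, 6 ones (place-value notation)
6 thousands, 3 hundreds, 9 tens, 6 ones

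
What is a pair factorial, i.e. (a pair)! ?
Convert a pair (colloquial) → 2 (decimal)
Compute 2! = 2
2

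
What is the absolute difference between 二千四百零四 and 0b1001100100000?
Convert 二千四百零四 (Chinese numeral) → 2×1000 + 4×100 + 4 = 2404 (decimal)
Convert 0b1001100100000 (binary) → 4096 + 512 + 256 + 32 = 4896 (decimal)
Compute |2404 - 4896| = 2492
2492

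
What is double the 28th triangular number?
The 28th triangular number = 28×29/2 = 406
Compute 406 × 2 = 812
812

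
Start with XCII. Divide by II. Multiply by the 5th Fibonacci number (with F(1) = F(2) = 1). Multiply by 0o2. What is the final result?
Convert XCII (Roman numeral) → 90 + 1 + 1 = 92 (decimal)
Start: 92
Convert II (Roman numeral) → 1 + 1 = 2 (decimal)
92 ÷ 2 = 46
Convert the 5th Fibonacci number (with F(1) = F(2) = 1) (Fibonacci index) → 1, 1, 2, 3, 5 → 5 (decimal)
46 × 5 = 230
Convert 0o2 (octal) → 2 (decimal)
230 × 2 = 460
460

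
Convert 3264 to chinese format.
Convert 3264 (decimal) → 3264 = 3×1000 + 2×100 + 6×10 + 4 → 三千二百六十四 (Chinese numeral)
三千二百六十四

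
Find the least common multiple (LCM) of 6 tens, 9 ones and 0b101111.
Convert 6 tens, 9 ones (place-value notation) → 6×10 + 9 = 69 (decimal)
Convert 0b101111 (binary) → 32 + 8 + 4 + 2 + 1 = 47 (decimal)
Compute lcm(69, 47) = 3243
3243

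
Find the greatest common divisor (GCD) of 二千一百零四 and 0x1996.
Convert 二千一百零四 (Chinese numeral) → 2×1000 + 1×100 + 4 = 2104 (decimal)
Convert 0x1996 (hexadecimal) → 1×4096 + 9×256 + 9×16 + 6 = 6550 (decimal)
Compute gcd(2104, 6550) = 2
2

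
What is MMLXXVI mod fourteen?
Convert MMLXXVI (Roman numeral) → 1000 + 1000 + 50 + 10 + 10 + 5 + 1 = 2076 (decimal)
Convert fourteen (English words) → 14 (decimal)
Compute 2076 mod 14 = 4
4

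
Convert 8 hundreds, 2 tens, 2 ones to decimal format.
Convert 8 hundreds, 2 tens, 2 ones (place-value notation) → 8×100 + 2×10 + 2 = 822 (decimal)
822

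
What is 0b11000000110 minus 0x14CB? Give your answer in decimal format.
Convert 0b11000000110 (binary) → 1024 + 512 + 4 + 2 = 1542 (decimal)
Convert 0x14CB (hexadecimal) → 1×4096 + 4×256 + 12×16 + 11 = 5323 (decimal)
Compute 1542 - 5323 = -3781
-3781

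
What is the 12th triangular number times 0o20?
Convert the 12th triangular number (triangular index) → 12×13/2 = 78 (decimal)
Convert 0o20 (octal) → 2×8 = 16 (decimal)
Compute 78 × 16 = 1248
1248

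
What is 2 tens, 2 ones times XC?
Convert 2 tens, 2 ones (place-value notation) → 2×10 + 2 = 22 (decimal)
Convert XC (Roman numeral) → 90 (decimal)
Compute 22 × 90 = 1980
1980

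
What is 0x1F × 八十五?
Convert 0x1F (hexadecimal) → 1×16 + 15 = 31 (decimal)
Convert 八十五 (Chinese numeral) → 8×10 + 5 = 85 (decimal)
Compute 31 × 85 = 2635
2635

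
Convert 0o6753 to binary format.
Convert 0o6753 (octal) → 6×512 + 7×64 + 5×8 + 3 = 3563 (decimal)
Convert 3563 (decimal) → 3563 = 2048 + 1024 + 256 + 128 + 64 + 32 + 8 + 2 + 1 → 0b110111101011 (binary)
0b110111101011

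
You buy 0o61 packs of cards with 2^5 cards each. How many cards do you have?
Convert 2^5 (power) → 32 (decimal)
Convert 0o61 (octal) → 6×8 + 1 = 49 (decimal)
Compute 32 × 49 = 1568
1568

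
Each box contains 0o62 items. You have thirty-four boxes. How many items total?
Convert 0o62 (octal) → 6×8 + 2 = 50 (decimal)
Convert thirty-four (English words) → 34 (decimal)
Compute 50 × 34 = 1700
1700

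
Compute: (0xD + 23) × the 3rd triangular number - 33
Convert 0xD (hexadecimal) → 13 (decimal)
Convert the 3rd triangular number (triangular index) → 3×4/2 = 6 (decimal)
Expression in decimal: (13 + 23) × 6 - 33
Parentheses first: 13 + 23 = 36
Multiply: 36 × 6 = 216
Subtract: 216 - 33 = 183
183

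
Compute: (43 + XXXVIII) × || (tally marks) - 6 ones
Convert XXXVIII (Roman numeral) → 10 + 10 + 10 + 5 + 1 + 1 + 1 = 38 (decimal)
Convert || (tally marks) → 2 (decimal)
Convert 6 ones (place-value notation) → 6 (decimal)
Expression in decimal: (43 + 38) × 2 - 6
Parentheses first: 43 + 38 = 81
Multiply: 81 × 2 = 162
Subtract: 162 - 6 = 156
156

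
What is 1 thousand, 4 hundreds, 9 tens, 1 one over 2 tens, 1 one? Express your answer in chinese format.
Convert 1 thousand, 4 hundreds, 9 tens, 1 one (place-value notation) → 1×1000 + 4×100 + 9×10 + 1 = 1491 (decimal)
Convert 2 tens, 1 one (place-value notation) → 2×10 + 1 = 21 (decimal)
Compute 1491 ÷ 21 = 71
Convert 71 (decimal) → 71 = 7×10 + 1 → 七十一 (Chinese numeral)
七十一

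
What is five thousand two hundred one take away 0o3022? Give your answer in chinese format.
Convert five thousand two hundred one (English words) → 5×1000 + 2×100 + 1 = 5201 (decimal)
Convert 0o3022 (octal) → 3×512 + 2×8 + 2 = 1554 (decimal)
Compute 5201 - 1554 = 3647
Convert 3647 (decimal) → 3647 = 3×1000 + 6×100 + 4×10 + 7 → 三千六百四十七 (Chinese numeral)
三千六百四十七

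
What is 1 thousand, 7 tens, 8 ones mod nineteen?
Convert 1 thousand, 7 tens, 8 ones (place-value notation) → 1×1000 + 7×10 + 8 = 1078 (decimal)
Convert nineteen (English words) → 19 (decimal)
Compute 1078 mod 19 = 14
14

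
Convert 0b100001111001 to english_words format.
Convert 0b100001111001 (binary) → 2048 + 64 + 32 + 16 + 8 + 1 = 2169 (decimal)
Convert 2169 (decimal) → 2169 = 2×1000 + 1×100 + 69 → two thousand one hundred sixty-nine (English words)
two thousand one hundred sixty-nine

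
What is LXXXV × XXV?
Convert LXXXV (Roman numeral) → 50 + 10 + 10 + 10 + 5 = 85 (decimal)
Convert XXV (Roman numeral) → 10 + 10 + 5 = 25 (decimal)
Compute 85 × 25 = 2125
2125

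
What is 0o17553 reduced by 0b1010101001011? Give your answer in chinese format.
Convert 0o17553 (octal) → 1×4096 + 7×512 + 5×64 + 5×8 + 3 = 8043 (decimal)
Convert 0b1010101001011 (binary) → 4096 + 1024 + 256 + 64 + 8 + 2 + 1 = 5451 (decimal)
Compute 8043 - 5451 = 2592
Convert 2592 (decimal) → 2592 = 2×1000 + 5×100 + 9×10 + 2 → 二千五百九十二 (Chinese numeral)
二千五百九十二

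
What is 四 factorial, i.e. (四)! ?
Convert 四 (Chinese numeral) → 4 (decimal)
Compute 4! = 24
24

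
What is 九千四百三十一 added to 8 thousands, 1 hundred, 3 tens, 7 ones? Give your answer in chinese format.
Convert 九千四百三十一 (Chinese numeral) → 9×1000 + 4×100 + 3×10 + 1 = 9431 (decimal)
Convert 8 thousands, 1 hundred, 3 tens, 7 ones (place-value notation) → 8×1000 + 1×100 + 3×10 + 7 = 8137 (decimal)
Compute 9431 + 8137 = 17568
Convert 17568 (decimal) → 17568 = 1×10000 + 7×1000 + 5×100 + 6×10 + 8 → 一万七千五百六十八 (Chinese numeral)
一万七千五百六十八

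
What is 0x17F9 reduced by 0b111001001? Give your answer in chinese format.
Convert 0x17F9 (hexadecimal) → 1×4096 + 7×256 + 15×16 + 9 = 6137 (decimal)
Convert 0b111001001 (binary) → 256 + 128 + 64 + 8 + 1 = 457 (decimal)
Compute 6137 - 457 = 5680
Convert 5680 (decimal) → 5680 = 5×1000 + 6×100 + 8×10 → 五千六百八十 (Chinese numeral)
五千六百八十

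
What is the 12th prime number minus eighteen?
The 12th prime number = 37
Convert eighteen (English words) → 18 (decimal)
Compute 37 - 18 = 19
19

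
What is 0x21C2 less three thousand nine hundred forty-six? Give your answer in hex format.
Convert 0x21C2 (hexadecimal) → 2×4096 + 1×256 + 12×16 + 2 = 8642 (decimal)
Convert three thousand nine hundred forty-six (English words) → 3×1000 + 9×100 + 46 = 3946 (decimal)
Compute 8642 - 3946 = 4696
Convert 4696 (decimal) → 4696 = 1×4096 + 2×256 + 5×16 + 8 → 0x1258 (hexadecimal)
0x1258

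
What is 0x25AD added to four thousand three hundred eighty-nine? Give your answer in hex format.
Convert 0x25AD (hexadecimal) → 2×4096 + 5×256 + 10×16 + 13 = 9645 (decimal)
Convert four thousand three hundred eighty-nine (English words) → 4×1000 + 3×100 + 89 = 4389 (decimal)
Compute 9645 + 4389 = 14034
Convert 14034 (decimal) → 14034 = 3×4096 + 6×256 + 13×16 + 2 → 0x36D2 (hexadecimal)
0x36D2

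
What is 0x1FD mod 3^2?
Convert 0x1FD (hexadecimal) → 1×256 + 15×16 + 13 = 509 (decimal)
Convert 3^2 (power) → 9 (decimal)
Compute 509 mod 9 = 5
5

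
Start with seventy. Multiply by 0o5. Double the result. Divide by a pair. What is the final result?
Convert seventy (English words) → 70 (decimal)
Start: 70
Convert 0o5 (octal) → 5 (decimal)
70 × 5 = 350
350 × 2 = 700
Convert a pair (colloquial) → 2 (decimal)
700 ÷ 2 = 350
350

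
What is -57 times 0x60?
Convert 0x60 (hexadecimal) → 6×16 = 96 (decimal)
Compute -57 × 96 = -5472
-5472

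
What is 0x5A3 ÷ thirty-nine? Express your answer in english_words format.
Convert 0x5A3 (hexadecimal) → 5×256 + 10×16 + 3 = 1443 (decimal)
Convert thirty-nine (English words) → 39 (decimal)
Compute 1443 ÷ 39 = 37
Convert 37 (decimal) → thirty-seven (English words)
thirty-seven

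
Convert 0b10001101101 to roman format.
Convert 0b10001101101 (binary) → 1024 + 64 + 32 + 8 + 4 + 1 = 1133 (decimal)
Convert 1133 (decimal) → 1133 = 1000 + 100 + 10 + 10 + 10 + 1 + 1 + 1 → MCXXXIII (Roman numeral)
MCXXXIII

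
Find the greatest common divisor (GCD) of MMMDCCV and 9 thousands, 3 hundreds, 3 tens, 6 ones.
Convert MMMDCCV (Roman numeral) → 1000 + 1000 + 1000 + 500 + 100 + 100 + 5 = 3705 (decimal)
Convert 9 thousands, 3 hundreds, 3 tens, 6 ones (place-value notation) → 9×1000 + 3×100 + 3×10 + 6 = 9336 (decimal)
Compute gcd(3705, 9336) = 3
3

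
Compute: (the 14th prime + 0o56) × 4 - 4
Convert the 14th prime (prime index) → 43 (decimal)
Convert 0o56 (octal) → 5×8 + 6 = 46 (decimal)
Expression in decimal: (43 + 46) × 4 - 4
Parentheses first: 43 + 46 = 89
Multiply: 89 × 4 = 356
Subtract: 356 - 4 = 352
352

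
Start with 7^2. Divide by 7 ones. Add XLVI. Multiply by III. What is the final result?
Convert 7^2 (power) → 49 (decimal)
Start: 49
Convert 7 ones (place-value notation) → 7 (decimal)
49 ÷ 7 = 7
Convert XLVI (Roman numeral) → 40 + 5 + 1 = 46 (decimal)
7 + 46 = 53
Convert III (Roman numeral) → 1 + 1 + 1 = 3 (decimal)
53 × 3 = 159
159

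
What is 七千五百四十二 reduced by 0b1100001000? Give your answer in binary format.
Convert 七千五百四十二 (Chinese numeral) → 7×1000 + 5×100 + 4×10 + 2 = 7542 (decimal)
Convert 0b1100001000 (binary) → 512 + 256 + 8 = 776 (decimal)
Compute 7542 - 776 = 6766
Convert 6766 (decimal) → 6766 = 4096 + 2048 + 512 + 64 + 32 + 8 + 4 + 2 → 0b1101001101110 (binary)
0b1101001101110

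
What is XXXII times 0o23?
Convert XXXII (Roman numeral) → 10 + 10 + 10 + 1 + 1 = 32 (decimal)
Convert 0o23 (octal) → 2×8 + 3 = 19 (decimal)
Compute 32 × 19 = 608
608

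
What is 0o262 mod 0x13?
Convert 0o262 (octal) → 2×64 + 6×8 + 2 = 178 (decimal)
Convert 0x13 (hexadecimal) → 1×16 + 3 = 19 (decimal)
Compute 178 mod 19 = 7
7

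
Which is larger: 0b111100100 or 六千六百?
Convert 0b111100100 (binary) → 256 + 128 + 64 + 32 + 4 = 484 (decimal)
Convert 六千六百 (Chinese numeral) → 6×1000 + 6×100 = 6600 (decimal)
Compare 484 vs 6600: larger = 6600
6600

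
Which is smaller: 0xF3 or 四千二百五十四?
Convert 0xF3 (hexadecimal) → 15×16 + 3 = 243 (decimal)
Convert 四千二百五十四 (Chinese numeral) → 4×1000 + 2×100 + 5×10 + 4 = 4254 (decimal)
Compare 243 vs 4254: smaller = 243
243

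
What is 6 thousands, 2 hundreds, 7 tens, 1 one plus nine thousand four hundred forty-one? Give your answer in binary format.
Convert 6 thousands, 2 hundreds, 7 tens, 1 one (place-value notation) → 6×1000 + 2×100 + 7×10 + 1 = 6271 (decimal)
Convert nine thousand four hundred forty-one (English words) → 9×1000 + 4×100 + 41 = 9441 (decimal)
Compute 6271 + 9441 = 15712
Convert 15712 (decimal) → 15712 = 8192 + 4096 + 2048 + 1024 + 256 + 64 + 32 → 0b11110101100000 (binary)
0b11110101100000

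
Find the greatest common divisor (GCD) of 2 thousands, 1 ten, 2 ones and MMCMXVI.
Convert 2 thousands, 1 ten, 2 ones (place-value notation) → 2×1000 + 1×10 + 2 = 2012 (decimal)
Convert MMCMXVI (Roman numeral) → 1000 + 1000 + 900 + 10 + 5 + 1 = 2916 (decimal)
Compute gcd(2012, 2916) = 4
4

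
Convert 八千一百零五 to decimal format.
Convert 八千一百零五 (Chinese numeral) → 8×1000 + 1×100 + 5 = 8105 (decimal)
8105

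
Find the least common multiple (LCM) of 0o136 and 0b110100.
Convert 0o136 (octal) → 1×64 + 3×8 + 6 = 94 (decimal)
Convert 0b110100 (binary) → 32 + 16 + 4 = 52 (decimal)
Compute lcm(94, 52) = 2444
2444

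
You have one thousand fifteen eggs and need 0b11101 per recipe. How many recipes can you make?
Convert one thousand fifteen (English words) → 1×1000 + 15 = 1015 (decimal)
Convert 0b11101 (binary) → 16 + 8 + 4 + 1 = 29 (decimal)
Compute 1015 ÷ 29 = 35
35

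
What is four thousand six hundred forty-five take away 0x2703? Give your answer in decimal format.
Convert four thousand six hundred forty-five (English words) → 4×1000 + 6×100 + 45 = 4645 (decimal)
Convert 0x2703 (hexadecimal) → 2×4096 + 7×256 + 3 = 9987 (decimal)
Compute 4645 - 9987 = -5342
-5342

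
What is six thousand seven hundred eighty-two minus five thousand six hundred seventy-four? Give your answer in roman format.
Convert six thousand seven hundred eighty-two (English words) → 6×1000 + 7×100 + 82 = 6782 (decimal)
Convert five thousand six hundred seventy-four (English words) → 5×1000 + 6×100 + 74 = 5674 (decimal)
Compute 6782 - 5674 = 1108
Convert 1108 (decimal) → 1108 = 1000 + 100 + 5 + 1 + 1 + 1 → MCVIII (Roman numeral)
MCVIII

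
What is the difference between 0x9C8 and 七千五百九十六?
Convert 0x9C8 (hexadecimal) → 9×256 + 12×16 + 8 = 2504 (decimal)
Convert 七千五百九十六 (Chinese numeral) → 7×1000 + 5×100 + 9×10 + 6 = 7596 (decimal)
Difference: |2504 - 7596| = 5092
5092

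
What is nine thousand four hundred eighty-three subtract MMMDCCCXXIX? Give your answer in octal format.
Convert nine thousand four hundred eighty-three (English words) → 9×1000 + 4×100 + 83 = 9483 (decimal)
Convert MMMDCCCXXIX (Roman numeral) → 1000 + 1000 + 1000 + 500 + 100 + 100 + 100 + 10 + 10 + 9 = 3829 (decimal)
Compute 9483 - 3829 = 5654
Convert 5654 (decimal) → 5654 = 1×4096 + 3×512 + 2×8 + 6 → 0o13026 (octal)
0o13026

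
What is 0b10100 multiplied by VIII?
Convert 0b10100 (binary) → 16 + 4 = 20 (decimal)
Convert VIII (Roman numeral) → 5 + 1 + 1 + 1 = 8 (decimal)
Compute 20 × 8 = 160
160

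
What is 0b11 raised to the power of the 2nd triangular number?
Convert 0b11 (binary) → 2 + 1 = 3 (decimal)
Convert the 2nd triangular number (triangular index) → 2×3/2 = 3 (decimal)
Compute 3 ^ 3 = 27
27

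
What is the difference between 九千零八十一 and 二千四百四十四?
Convert 九千零八十一 (Chinese numeral) → 9×1000 + 8×10 + 1 = 9081 (decimal)
Convert 二千四百四十四 (Chinese numeral) → 2×1000 + 4×100 + 4×10 + 4 = 2444 (decimal)
Difference: |9081 - 2444| = 6637
6637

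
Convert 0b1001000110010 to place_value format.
Convert 0b1001000110010 (binary) → 4096 + 512 + 32 + 16 + 2 = 4658 (decimal)
Convert 4658 (decimal) → 4658 = 4×1000 + 6×100 + 5×10 + 8 → 4 thousands, 6 hundreds, 5 tens, 8 ones (place-value notation)
4 thousands, 6 hundreds, 5 tens, 8 ones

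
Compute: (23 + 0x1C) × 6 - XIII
Convert 0x1C (hexadecimal) → 1×16 + 12 = 28 (decimal)
Convert XIII (Roman numeral) → 10 + 1 + 1 + 1 = 13 (decimal)
Expression in decimal: (23 + 28) × 6 - 13
Parentheses first: 23 + 28 = 51
Multiply: 51 × 6 = 306
Subtract: 306 - 13 = 293
293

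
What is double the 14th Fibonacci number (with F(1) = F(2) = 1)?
The 14th Fibonacci number (with F(1) = F(2) = 1): 1, 1, 2, 3, 5, 8, 13, 21, 34, 55, 89, 144, 233, 377 → 377
Compute 377 × 2 = 754
754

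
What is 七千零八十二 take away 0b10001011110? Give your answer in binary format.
Convert 七千零八十二 (Chinese numeral) → 7×1000 + 8×10 + 2 = 7082 (decimal)
Convert 0b10001011110 (binary) → 1024 + 64 + 16 + 8 + 4 + 2 = 1118 (decimal)
Compute 7082 - 1118 = 5964
Convert 5964 (decimal) → 5964 = 4096 + 1024 + 512 + 256 + 64 + 8 + 4 → 0b1011101001100 (binary)
0b1011101001100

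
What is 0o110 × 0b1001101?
Convert 0o110 (octal) → 1×64 + 1×8 = 72 (decimal)
Convert 0b1001101 (binary) → 64 + 8 + 4 + 1 = 77 (decimal)
Compute 72 × 77 = 5544
5544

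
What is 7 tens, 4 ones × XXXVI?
Convert 7 tens, 4 ones (place-value notation) → 7×10 + 4 = 74 (decimal)
Convert XXXVI (Roman numeral) → 10 + 10 + 10 + 5 + 1 = 36 (decimal)
Compute 74 × 36 = 2664
2664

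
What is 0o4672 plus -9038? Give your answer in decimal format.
Convert 0o4672 (octal) → 4×512 + 6×64 + 7×8 + 2 = 2490 (decimal)
Compute 2490 + -9038 = -6548
-6548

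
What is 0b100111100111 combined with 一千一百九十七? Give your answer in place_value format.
Convert 0b100111100111 (binary) → 2048 + 256 + 128 + 64 + 32 + 4 + 2 + 1 = 2535 (decimal)
Convert 一千一百九十七 (Chinese numeral) → 1×1000 + 1×100 + 9×10 + 7 = 1197 (decimal)
Compute 2535 + 1197 = 3732
Convert 3732 (decimal) → 3732 = 3×1000 + 7×100 + 3×10 + 2 → 3 thousands, 7 hundreds, 3 tens, 2 ones (place-value notation)
3 thousands, 7 hundreds, 3 tens, 2 ones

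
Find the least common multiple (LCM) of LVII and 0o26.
Convert LVII (Roman numeral) → 50 + 5 + 1 + 1 = 57 (decimal)
Convert 0o26 (octal) → 2×8 + 6 = 22 (decimal)
Compute lcm(57, 22) = 1254
1254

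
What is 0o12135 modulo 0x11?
Convert 0o12135 (octal) → 1×4096 + 2×512 + 1×64 + 3×8 + 5 = 5213 (decimal)
Convert 0x11 (hexadecimal) → 1×16 + 1 = 17 (decimal)
Compute 5213 mod 17 = 11
11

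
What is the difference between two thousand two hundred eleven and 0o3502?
Convert two thousand two hundred eleven (English words) → 2×1000 + 2×100 + 11 = 2211 (decimal)
Convert 0o3502 (octal) → 3×512 + 5×64 + 2 = 1858 (decimal)
Difference: |2211 - 1858| = 353
353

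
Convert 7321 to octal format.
Convert 7321 (decimal) → 7321 = 1×4096 + 6×512 + 2×64 + 3×8 + 1 → 0o16231 (octal)
0o16231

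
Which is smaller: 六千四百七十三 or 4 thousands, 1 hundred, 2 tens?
Convert 六千四百七十三 (Chinese numeral) → 6×1000 + 4×100 + 7×10 + 3 = 6473 (decimal)
Convert 4 thousands, 1 hundred, 2 tens (place-value notation) → 4×1000 + 1×100 + 2×10 = 4120 (decimal)
Compare 6473 vs 4120: smaller = 4120
4120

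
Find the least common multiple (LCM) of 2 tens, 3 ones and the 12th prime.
Convert 2 tens, 3 ones (place-value notation) → 2×10 + 3 = 23 (decimal)
Convert the 12th prime (prime index) → 37 (decimal)
Compute lcm(23, 37) = 851
851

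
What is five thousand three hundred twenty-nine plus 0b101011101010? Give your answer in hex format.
Convert five thousand three hundred twenty-nine (English words) → 5×1000 + 3×100 + 29 = 5329 (decimal)
Convert 0b101011101010 (binary) → 2048 + 512 + 128 + 64 + 32 + 8 + 2 = 2794 (decimal)
Compute 5329 + 2794 = 8123
Convert 8123 (decimal) → 8123 = 1×4096 + 15×256 + 11×16 + 11 → 0x1FBB (hexadecimal)
0x1FBB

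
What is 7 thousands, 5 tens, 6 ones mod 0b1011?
Convert 7 thousands, 5 tens, 6 ones (place-value notation) → 7×1000 + 5×10 + 6 = 7056 (decimal)
Convert 0b1011 (binary) → 8 + 2 + 1 = 11 (decimal)
Compute 7056 mod 11 = 5
5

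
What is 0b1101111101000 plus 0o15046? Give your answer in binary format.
Convert 0b1101111101000 (binary) → 4096 + 2048 + 512 + 256 + 128 + 64 + 32 + 8 = 7144 (decimal)
Convert 0o15046 (octal) → 1×4096 + 5×512 + 4×8 + 6 = 6694 (decimal)
Compute 7144 + 6694 = 13838
Convert 13838 (decimal) → 13838 = 8192 + 4096 + 1024 + 512 + 8 + 4 + 2 → 0b11011000001110 (binary)
0b11011000001110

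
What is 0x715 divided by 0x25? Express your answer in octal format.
Convert 0x715 (hexadecimal) → 7×256 + 1×16 + 5 = 1813 (decimal)
Convert 0x25 (hexadecimal) → 2×16 + 5 = 37 (decimal)
Compute 1813 ÷ 37 = 49
Convert 49 (decimal) → 49 = 6×8 + 1 → 0o61 (octal)
0o61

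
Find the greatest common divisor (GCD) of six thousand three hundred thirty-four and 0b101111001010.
Convert six thousand three hundred thirty-four (English words) → 6×1000 + 3×100 + 34 = 6334 (decimal)
Convert 0b101111001010 (binary) → 2048 + 512 + 256 + 128 + 64 + 8 + 2 = 3018 (decimal)
Compute gcd(6334, 3018) = 2
2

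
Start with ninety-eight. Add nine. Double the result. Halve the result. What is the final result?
Convert ninety-eight (English words) → 98 (decimal)
Start: 98
Convert nine (English words) → 9 (decimal)
98 + 9 = 107
107 × 2 = 214
214 ÷ 2 = 107
107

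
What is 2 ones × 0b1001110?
Convert 2 ones (place-value notation) → 2 (decimal)
Convert 0b1001110 (binary) → 64 + 8 + 4 + 2 = 78 (decimal)
Compute 2 × 78 = 156
156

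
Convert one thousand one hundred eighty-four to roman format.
Convert one thousand one hundred eighty-four (English words) → 1×1000 + 1×100 + 84 = 1184 (decimal)
Convert 1184 (decimal) → 1184 = 1000 + 100 + 50 + 10 + 10 + 10 + 4 → MCLXXXIV (Roman numeral)
MCLXXXIV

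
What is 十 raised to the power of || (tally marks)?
Convert 十 (Chinese numeral) → 1×10 = 10 (decimal)
Convert || (tally marks) → 2 (decimal)
Compute 10 ^ 2 = 100
100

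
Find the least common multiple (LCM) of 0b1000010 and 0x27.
Convert 0b1000010 (binary) → 64 + 2 = 66 (decimal)
Convert 0x27 (hexadecimal) → 2×16 + 7 = 39 (decimal)
Compute lcm(66, 39) = 858
858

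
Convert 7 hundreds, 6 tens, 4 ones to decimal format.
Convert 7 hundreds, 6 tens, 4 ones (place-value notation) → 7×100 + 6×10 + 4 = 764 (decimal)
764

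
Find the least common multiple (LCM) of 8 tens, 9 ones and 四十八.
Convert 8 tens, 9 ones (place-value notation) → 8×10 + 9 = 89 (decimal)
Convert 四十八 (Chinese numeral) → 4×10 + 8 = 48 (decimal)
Compute lcm(89, 48) = 4272
4272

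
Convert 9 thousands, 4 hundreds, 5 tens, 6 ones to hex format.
Convert 9 thousands, 4 hundreds, 5 tens, 6 ones (place-value notation) → 9×1000 + 4×100 + 5×10 + 6 = 9456 (decimal)
Convert 9456 (decimal) → 9456 = 2×4096 + 4×256 + 15×16 → 0x24F0 (hexadecimal)
0x24F0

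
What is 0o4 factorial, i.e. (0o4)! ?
Convert 0o4 (octal) → 4 (decimal)
Compute 4! = 24
24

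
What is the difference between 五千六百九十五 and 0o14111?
Convert 五千六百九十五 (Chinese numeral) → 5×1000 + 6×100 + 9×10 + 5 = 5695 (decimal)
Convert 0o14111 (octal) → 1×4096 + 4×512 + 1×64 + 1×8 + 1 = 6217 (decimal)
Difference: |5695 - 6217| = 522
522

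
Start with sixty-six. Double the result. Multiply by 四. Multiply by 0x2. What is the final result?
Convert sixty-six (English words) → 66 (decimal)
Start: 66
66 × 2 = 132
Convert 四 (Chinese numeral) → 4 (decimal)
132 × 4 = 528
Convert 0x2 (hexadecimal) → 2 (decimal)
528 × 2 = 1056
1056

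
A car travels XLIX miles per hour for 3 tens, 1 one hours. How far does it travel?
Convert XLIX (Roman numeral) → 40 + 9 = 49 (decimal)
Convert 3 tens, 1 one (place-value notation) → 3×10 + 1 = 31 (decimal)
Compute 49 × 31 = 1519
1519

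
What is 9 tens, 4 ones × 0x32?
Convert 9 tens, 4 ones (place-value notation) → 9×10 + 4 = 94 (decimal)
Convert 0x32 (hexadecimal) → 3×16 + 2 = 50 (decimal)
Compute 94 × 50 = 4700
4700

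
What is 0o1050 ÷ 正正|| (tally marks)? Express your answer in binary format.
Convert 0o1050 (octal) → 1×512 + 5×8 = 552 (decimal)
Convert 正正|| (tally marks) → 5 + 5 + 2 = 12 (decimal)
Compute 552 ÷ 12 = 46
Convert 46 (decimal) → 46 = 32 + 8 + 4 + 2 → 0b101110 (binary)
0b101110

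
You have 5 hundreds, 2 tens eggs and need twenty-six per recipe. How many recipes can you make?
Convert 5 hundreds, 2 tens (place-value notation) → 5×100 + 2×10 = 520 (decimal)
Convert twenty-six (English words) → 26 (decimal)
Compute 520 ÷ 26 = 20
20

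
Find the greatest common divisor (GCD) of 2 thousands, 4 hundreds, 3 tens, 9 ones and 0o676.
Convert 2 thousands, 4 hundreds, 3 tens, 9 ones (place-value notation) → 2×1000 + 4×100 + 3×10 + 9 = 2439 (decimal)
Convert 0o676 (octal) → 6×64 + 7×8 + 6 = 446 (decimal)
Compute gcd(2439, 446) = 1
1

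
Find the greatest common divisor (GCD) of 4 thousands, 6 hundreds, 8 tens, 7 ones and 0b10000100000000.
Convert 4 thousands, 6 hundreds, 8 tens, 7 ones (place-value notation) → 4×1000 + 6×100 + 8×10 + 7 = 4687 (decimal)
Convert 0b10000100000000 (binary) → 8192 + 256 = 8448 (decimal)
Compute gcd(4687, 8448) = 1
1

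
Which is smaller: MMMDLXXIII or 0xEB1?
Convert MMMDLXXIII (Roman numeral) → 1000 + 1000 + 1000 + 500 + 50 + 10 + 10 + 1 + 1 + 1 = 3573 (decimal)
Convert 0xEB1 (hexadecimal) → 14×256 + 11×16 + 1 = 3761 (decimal)
Compare 3573 vs 3761: smaller = 3573
3573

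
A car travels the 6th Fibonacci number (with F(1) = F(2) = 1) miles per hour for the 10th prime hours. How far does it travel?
Convert the 6th Fibonacci number (with F(1) = F(2) = 1) (Fibonacci index) → 1, 1, 2, 3, 5, 8 → 8 (decimal)
Convert the 10th prime (prime index) → 29 (decimal)
Compute 8 × 29 = 232
232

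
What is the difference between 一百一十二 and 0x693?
Convert 一百一十二 (Chinese numeral) → 1×100 + 1×10 + 2 = 112 (decimal)
Convert 0x693 (hexadecimal) → 6×256 + 9×16 + 3 = 1683 (decimal)
Difference: |112 - 1683| = 1571
1571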